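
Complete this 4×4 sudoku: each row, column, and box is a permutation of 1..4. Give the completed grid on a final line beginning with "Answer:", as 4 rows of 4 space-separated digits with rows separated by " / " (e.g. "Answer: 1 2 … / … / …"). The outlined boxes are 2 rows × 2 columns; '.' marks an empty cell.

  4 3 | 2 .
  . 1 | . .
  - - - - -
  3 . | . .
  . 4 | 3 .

Step 1. [r3c3∈{1,4}] across col 3, 1 lands solely at r3c3, so r3c3=1.
Step 2. [r3c2∈{2}] only 2 remains possible at r3c2. So r3c2=2.
Step 3. [r2c4∈{3,4}] 3 has one home in row 2: r2c4 ⇒ r2c4=3.
Step 4. [r4c4∈{2}] r4c4 is down to just 2. So r4c4=2.
Step 5. [r3c4∈{4}] r3c4 is down to just 4. So r3c4=4.
Step 6. [r4c1∈{1}] r4c1 is down to just 1 ⇒ r4c1=1.
Step 7. [r2c3∈{4}] r2c3's peers cover all but 4. So r2c3=4.
Step 8. [r1c4∈{1}] r1c4 is down to just 1 ⇒ r1c4=1.
Step 9. [r2c1∈{2}] only 2 remains possible at r2c1 ⇒ r2c1=2.

Answer: 4 3 2 1 / 2 1 4 3 / 3 2 1 4 / 1 4 3 2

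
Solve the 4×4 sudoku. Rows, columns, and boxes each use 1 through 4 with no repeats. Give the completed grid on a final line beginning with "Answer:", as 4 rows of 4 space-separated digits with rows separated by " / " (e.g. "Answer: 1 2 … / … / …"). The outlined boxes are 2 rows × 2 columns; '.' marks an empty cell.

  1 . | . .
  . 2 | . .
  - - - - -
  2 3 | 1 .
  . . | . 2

Step 1. [r1c2∈{4}] nothing but 4 survives at r1c2 ⇒ r1c2=4.
Step 2. [r1c4∈{3}] r1c4 has the single candidate 3. So r1c4=3.
Step 3. [r3c4∈{4}] only 4 remains possible at r3c4. So r3c4=4.
Step 4. [r2c1∈{3}] r2c1 is down to just 3. So r2c1=3.
Step 5. [r2c4∈{1}] nothing but 1 survives at r2c4 ⇒ r2c4=1.
Step 6. [r4c2∈{1}] nothing but 1 survives at r4c2. So r4c2=1.
Step 7. [r4c1∈{4}] r4c1's peers cover all but 4, so r4c1=4.
Step 8. [r2c3∈{4}] r2c3's peers cover all but 4. So r2c3=4.
Step 9. [r4c3∈{3}] only 3 remains possible at r4c3. So r4c3=3.
Step 10. [r1c3∈{2}] only 2 remains possible at r1c3, so r1c3=2.

Answer: 1 4 2 3 / 3 2 4 1 / 2 3 1 4 / 4 1 3 2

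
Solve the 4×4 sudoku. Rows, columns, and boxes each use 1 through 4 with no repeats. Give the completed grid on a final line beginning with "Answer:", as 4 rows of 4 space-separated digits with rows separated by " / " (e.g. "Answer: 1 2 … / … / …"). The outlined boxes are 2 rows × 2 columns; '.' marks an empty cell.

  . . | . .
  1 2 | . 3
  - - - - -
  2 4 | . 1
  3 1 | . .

Step 1. [r2c3∈{4}] nothing but 4 survives at r2c3, so r2c3=4.
Step 2. [r4c3∈{2}] nothing but 2 survives at r4c3. So r4c3=2.
Step 3. [r3c3∈{3}] nothing but 3 survives at r3c3. So r3c3=3.
Step 4. [r1c2∈{3}] r1c2's peers cover all but 3. So r1c2=3.
Step 5. [r1c3∈{1}] only 1 remains possible at r1c3, so r1c3=1.
Step 6. [r4c4∈{4}] nothing but 4 survives at r4c4. So r4c4=4.
Step 7. [r1c1∈{4}] nothing but 4 survives at r1c1. So r1c1=4.
Step 8. [r1c4∈{2}] nothing but 2 survives at r1c4 ⇒ r1c4=2.

Answer: 4 3 1 2 / 1 2 4 3 / 2 4 3 1 / 3 1 2 4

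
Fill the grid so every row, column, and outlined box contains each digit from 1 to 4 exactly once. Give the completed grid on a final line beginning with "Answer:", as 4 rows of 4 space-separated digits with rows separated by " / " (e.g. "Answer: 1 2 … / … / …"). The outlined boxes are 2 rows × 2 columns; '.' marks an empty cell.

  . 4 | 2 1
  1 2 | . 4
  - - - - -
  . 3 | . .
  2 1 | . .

Step 1. [r4c3∈{3,4}] r4c3 is the only open cell in row 4 admitting 4, so r4c3=4.
Step 2. [r1c1∈{3}] nothing but 3 survives at r1c1. So r1c1=3.
Step 3. [r3c4∈{2}] only 2 remains possible at r3c4, so r3c4=2.
Step 4. [r4c4∈{3}] r4c4 has the single candidate 3 ⇒ r4c4=3.
Step 5. [r2c3∈{3}] nothing but 3 survives at r2c3. So r2c3=3.
Step 6. [r3c3∈{1}] r3c3's peers cover all but 1. So r3c3=1.
Step 7. [r3c1∈{4}] r3c1 is down to just 4, so r3c1=4.

Answer: 3 4 2 1 / 1 2 3 4 / 4 3 1 2 / 2 1 4 3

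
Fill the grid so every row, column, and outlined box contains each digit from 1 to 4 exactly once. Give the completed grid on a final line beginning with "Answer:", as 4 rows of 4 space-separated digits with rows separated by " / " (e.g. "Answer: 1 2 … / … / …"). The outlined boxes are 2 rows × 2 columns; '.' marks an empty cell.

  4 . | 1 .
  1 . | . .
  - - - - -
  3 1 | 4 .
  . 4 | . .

Step 1. [r3c4∈{2}] r3c4's peers cover all but 2 ⇒ r3c4=2.
Step 2. [r1c4∈{3}] r1c4 has the single candidate 3. So r1c4=3.
Step 3. [r2c3∈{2}] only 2 remains possible at r2c3. So r2c3=2.
Step 4. [r1c2∈{2}] r1c2 has the single candidate 2. So r1c2=2.
Step 5. [r2c4∈{4}] r2c4 is down to just 4 ⇒ r2c4=4.
Step 6. [r4c1∈{2}] r4c1's peers cover all but 2, so r4c1=2.
Step 7. [r4c3∈{3}] r4c3 has the single candidate 3 ⇒ r4c3=3.
Step 8. [r4c4∈{1}] r4c4's peers cover all but 1 ⇒ r4c4=1.
Step 9. [r2c2∈{3}] r2c2 has the single candidate 3 ⇒ r2c2=3.

Answer: 4 2 1 3 / 1 3 2 4 / 3 1 4 2 / 2 4 3 1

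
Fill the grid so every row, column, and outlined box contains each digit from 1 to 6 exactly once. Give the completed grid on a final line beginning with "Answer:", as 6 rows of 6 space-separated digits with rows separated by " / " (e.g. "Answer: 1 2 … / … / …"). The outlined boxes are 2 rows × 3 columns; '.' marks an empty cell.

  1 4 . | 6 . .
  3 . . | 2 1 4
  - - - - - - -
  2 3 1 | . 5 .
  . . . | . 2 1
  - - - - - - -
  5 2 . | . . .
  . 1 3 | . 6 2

Step 1. [r5c5∈{3,4}] across col 5, 4 lands solely at r5c5, so r5c5=4.
Step 2. [r4c3∈{4,5,6}] in col 3, 4 fits only at r4c3. So r4c3=4.
Step 3. [r1c6∈{3,5}] r1c6 is the only open cell in col 6 admitting 5, so r1c6=5.
Step 4. [r2c3∈{5,6}] 5 has one home in col 3: r2c3. So r2c3=5.
Step 5. [r5c4∈{1,3}] in row 5, 1 fits only at r5c4 ⇒ r5c4=1.
Step 6. [r4c2∈{5,6}] in row 4, 5 fits only at r4c2. So r4c2=5.
Step 7. [r4c4∈{3}] nothing but 3 survives at r4c4, so r4c4=3.
Step 8. [r6c1∈{4}] nothing but 4 survives at r6c1 ⇒ r6c1=4.
Step 9. [r4c1∈{6}] nothing but 6 survives at r4c1 ⇒ r4c1=6.
Step 10. [r3c4∈{4}] r3c4 is down to just 4 ⇒ r3c4=4.
Step 11. [r5c3∈{6}] r5c3 has the single candidate 6 ⇒ r5c3=6.
Step 12. [r6c4∈{5}] r6c4 has the single candidate 5. So r6c4=5.
Step 13. [r1c3∈{2}] r1c3 has the single candidate 2 ⇒ r1c3=2.
Step 14. [r2c2∈{6}] nothing but 6 survives at r2c2, so r2c2=6.
Step 15. [r1c5∈{3}] r1c5 is down to just 3 ⇒ r1c5=3.
Step 16. [r5c6∈{3}] r5c6 is down to just 3, so r5c6=3.
Step 17. [r3c6∈{6}] nothing but 6 survives at r3c6 ⇒ r3c6=6.

Answer: 1 4 2 6 3 5 / 3 6 5 2 1 4 / 2 3 1 4 5 6 / 6 5 4 3 2 1 / 5 2 6 1 4 3 / 4 1 3 5 6 2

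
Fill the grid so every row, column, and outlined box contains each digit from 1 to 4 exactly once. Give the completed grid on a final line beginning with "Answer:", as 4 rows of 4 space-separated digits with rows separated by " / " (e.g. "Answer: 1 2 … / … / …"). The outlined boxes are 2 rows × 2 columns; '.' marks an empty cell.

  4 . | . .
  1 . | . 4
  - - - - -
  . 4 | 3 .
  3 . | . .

Step 1. [r2c3∈{2}] r2c3 is down to just 2. So r2c3=2.
Step 2. [r3c4∈{1,2}] 1 has one home in row 3: r3c4. So r3c4=1.
Step 3. [r1c2∈{2,3}] row 1 places 2 nowhere but r1c2. So r1c2=2.
Step 4. [r1c3∈{1}] only 1 remains possible at r1c3 ⇒ r1c3=1.
Step 5. [r2c2∈{3}] only 3 remains possible at r2c2. So r2c2=3.
Step 6. [r3c1∈{2}] r3c1's peers cover all but 2. So r3c1=2.
Step 7. [r4c3∈{4}] r4c3 has the single candidate 4, so r4c3=4.
Step 8. [r4c4∈{2}] nothing but 2 survives at r4c4. So r4c4=2.
Step 9. [r4c2∈{1}] nothing but 1 survives at r4c2. So r4c2=1.
Step 10. [r1c4∈{3}] only 3 remains possible at r1c4, so r1c4=3.

Answer: 4 2 1 3 / 1 3 2 4 / 2 4 3 1 / 3 1 4 2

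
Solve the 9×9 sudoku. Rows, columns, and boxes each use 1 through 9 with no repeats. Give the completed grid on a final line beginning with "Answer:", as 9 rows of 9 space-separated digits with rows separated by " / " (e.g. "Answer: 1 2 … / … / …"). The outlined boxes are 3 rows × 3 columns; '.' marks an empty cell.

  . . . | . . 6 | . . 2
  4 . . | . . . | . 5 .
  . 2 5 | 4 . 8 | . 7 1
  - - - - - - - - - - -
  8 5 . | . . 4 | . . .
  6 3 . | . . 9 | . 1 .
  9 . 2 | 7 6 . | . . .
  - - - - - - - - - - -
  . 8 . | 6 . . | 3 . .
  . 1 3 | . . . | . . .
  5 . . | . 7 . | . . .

Step 1. [r9c7∈{1,2,4,6,8,9}] in col 7, 1 fits only at r9c7 ⇒ r9c7=1.
Step 2. [r1c1∈{1,3,7}] across col 1, 1 lands solely at r1c1, so r1c1=1.
Step 3. [r6c6∈{1,3,5}] across row 6, 1 lands solely at r6c6 ⇒ r6c6=1.
Step 4. [r7c5∈{1,2,4,5,9}] 1 has one home in row 7: r7c5, so r7c5=1.
Step 5. [r8c5∈{2,4,5,8,9}] 4 has one home in col 5: r8c5 ⇒ r8c5=4.
Step 6. [r6c2∈{4}] only 4 remains possible at r6c2, so r6c2=4.
Step 7. [r5c3∈{7}] r5c3 is down to just 7 ⇒ r5c3=7.
Step 8. [r5c5∈{2,5,8}] across col 5, 8 lands solely at r5c5. So r5c5=8.
Step 9. [r5c4∈{2,5}] in box 5, 5 fits only at r5c4 ⇒ r5c4=5.
Step 10. [r3c7∈{6,9}] row 3 places 6 nowhere but r3c7, so r3c7=6.
Step 11. [r3c5∈{3,9}] row 3 places 9 nowhere but r3c5 ⇒ r3c5=9.
Step 12. [r1c4∈{3}] only 3 remains possible at r1c4, so r1c4=3.
Step 13. [r4c4∈{2}] r4c4 has the single candidate 2, so r4c4=2.
Step 14. [r2c9∈{3,8,9}] row 2 places 3 nowhere but r2c9, so r2c9=3.
Step 15. [r5c9∈{4}] only 4 remains possible at r5c9. So r5c9=4.
Step 16. [r1c7∈{4,8,9}] across col 7, 4 lands solely at r1c7. So r1c7=4.
Step 17. [r6c8∈{3,8}] across row 6, 3 lands solely at r6c8. So r6c8=3.
Step 18. [r2c6∈{2,7}] 7 has one home in col 6: r2c6, so r2c6=7.
Step 19. [r1c2∈{7,9}] 7 has one home in row 1: r1c2 ⇒ r1c2=7.
Step 20. [r9c6∈{2,3}] in row 9, 3 fits only at r9c6 ⇒ r9c6=3.
Step 21. [r9c8∈{2,4,6,8,9}] r9c8 is the only open cell in row 9 admitting 2, so r9c8=2.
Step 22. [r9c3∈{4,6,9}] across row 9, 4 lands solely at r9c3, so r9c3=4.
Step 23. [r7c3∈{9}] nothing but 9 survives at r7c3, so r7c3=9.
Step 24. [r1c8∈{8,9}] r1c8 is the only open cell in row 1 admitting 9, so r1c8=9.
Step 25. [r8c8∈{6,8}] across col 8, 8 lands solely at r8c8. So r8c8=8.
Step 26. [r8c9∈{5,6,7,9}] in row 8, 6 fits only at r8c9, so r8c9=6.
Step 27. [r9c9∈{9}] only 9 remains possible at r9c9 ⇒ r9c9=9.
Step 28. [r4c9∈{7}] only 7 remains possible at r4c9. So r4c9=7.
Step 29. [r7c9∈{5}] nothing but 5 survives at r7c9. So r7c9=5.
Step 30. [r2c7∈{8}] r2c7 has the single candidate 8. So r2c7=8.
Step 31. [r7c6∈{2}] r7c6 is down to just 2. So r7c6=2.
Step 32. [r7c1∈{7}] nothing but 7 survives at r7c1. So r7c1=7.
Step 33. [r2c2∈{6,9}] row 2 places 9 nowhere but r2c2, so r2c2=9.
Step 34. [r2c3∈{6}] r2c3 has the single candidate 6, so r2c3=6.
Step 35. [r4c7∈{9}] r4c7 has the single candidate 9 ⇒ r4c7=9.
Step 36. [r8c1∈{2}] r8c1 has the single candidate 2 ⇒ r8c1=2.
Step 37. [r1c3∈{8}] only 8 remains possible at r1c3, so r1c3=8.
Step 38. [r7c8∈{4}] nothing but 4 survives at r7c8. So r7c8=4.
Step 39. [r5c7∈{2}] only 2 remains possible at r5c7, so r5c7=2.
Step 40. [r8c6∈{5}] only 5 remains possible at r8c6. So r8c6=5.
Step 41. [r6c9∈{8}] r6c9's peers cover all but 8. So r6c9=8.
Step 42. [r4c3∈{1}] nothing but 1 survives at r4c3, so r4c3=1.
Step 43. [r4c5∈{3}] r4c5 has the single candidate 3, so r4c5=3.
Step 44. [r3c1∈{3}] r3c1's peers cover all but 3. So r3c1=3.
Step 45. [r8c7∈{7}] nothing but 7 survives at r8c7, so r8c7=7.
Step 46. [r6c7∈{5}] r6c7's peers cover all but 5, so r6c7=5.
Step 47. [r8c4∈{9}] nothing but 9 survives at r8c4, so r8c4=9.
Step 48. [r9c4∈{8}] nothing but 8 survives at r9c4. So r9c4=8.
Step 49. [r1c5∈{5}] r1c5's peers cover all but 5 ⇒ r1c5=5.
Step 50. [r4c8∈{6}] nothing but 6 survives at r4c8 ⇒ r4c8=6.
Step 51. [r9c2∈{6}] r9c2 has the single candidate 6. So r9c2=6.
Step 52. [r2c5∈{2}] only 2 remains possible at r2c5. So r2c5=2.
Step 53. [r2c4∈{1}] r2c4 has the single candidate 1. So r2c4=1.

Answer: 1 7 8 3 5 6 4 9 2 / 4 9 6 1 2 7 8 5 3 / 3 2 5 4 9 8 6 7 1 / 8 5 1 2 3 4 9 6 7 / 6 3 7 5 8 9 2 1 4 / 9 4 2 7 6 1 5 3 8 / 7 8 9 6 1 2 3 4 5 / 2 1 3 9 4 5 7 8 6 / 5 6 4 8 7 3 1 2 9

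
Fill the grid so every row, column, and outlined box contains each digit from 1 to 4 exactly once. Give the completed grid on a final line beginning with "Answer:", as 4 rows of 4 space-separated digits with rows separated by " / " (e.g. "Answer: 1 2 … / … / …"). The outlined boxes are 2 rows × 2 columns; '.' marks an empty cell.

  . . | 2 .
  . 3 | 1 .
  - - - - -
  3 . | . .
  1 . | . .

Step 1. [r3c3∈{4}] r3c3 has the single candidate 4 ⇒ r3c3=4.
Step 2. [r1c1∈{4}] only 4 remains possible at r1c1. So r1c1=4.
Step 3. [r3c2∈{2}] nothing but 2 survives at r3c2, so r3c2=2.
Step 4. [r1c4∈{3}] nothing but 3 survives at r1c4, so r1c4=3.
Step 5. [r4c4∈{2}] r4c4's peers cover all but 2, so r4c4=2.
Step 6. [r2c4∈{4}] nothing but 4 survives at r2c4 ⇒ r2c4=4.
Step 7. [r4c2∈{4}] nothing but 4 survives at r4c2, so r4c2=4.
Step 8. [r2c1∈{2}] r2c1 has the single candidate 2, so r2c1=2.
Step 9. [r4c3∈{3}] r4c3's peers cover all but 3, so r4c3=3.
Step 10. [r1c2∈{1}] r1c2 is down to just 1, so r1c2=1.
Step 11. [r3c4∈{1}] nothing but 1 survives at r3c4 ⇒ r3c4=1.

Answer: 4 1 2 3 / 2 3 1 4 / 3 2 4 1 / 1 4 3 2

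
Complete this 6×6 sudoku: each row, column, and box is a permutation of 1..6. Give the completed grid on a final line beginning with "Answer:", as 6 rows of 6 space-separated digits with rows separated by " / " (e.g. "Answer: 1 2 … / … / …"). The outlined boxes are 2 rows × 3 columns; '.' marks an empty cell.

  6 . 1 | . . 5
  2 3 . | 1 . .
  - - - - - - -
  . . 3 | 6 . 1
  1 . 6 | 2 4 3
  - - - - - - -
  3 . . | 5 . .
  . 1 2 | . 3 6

Step 1. [r5c3∈{4}] r5c3 is down to just 4, so r5c3=4.
Step 2. [r3c1∈{4,5}] across col 1, 4 lands solely at r3c1 ⇒ r3c1=4.
Step 3. [r3c5∈{5}] r3c5 is down to just 5, so r3c5=5.
Step 4. [r1c2∈{4}] only 4 remains possible at r1c2 ⇒ r1c2=4.
Step 5. [r5c5∈{1,2}] 1 has one home in row 5: r5c5. So r5c5=1.
Step 6. [r6c4∈{4}] r6c4 is down to just 4, so r6c4=4.
Step 7. [r5c2∈{6}] r5c2 has the single candidate 6, so r5c2=6.
Step 8. [r1c4∈{3}] r1c4's peers cover all but 3, so r1c4=3.
Step 9. [r6c1∈{5}] r6c1 has the single candidate 5. So r6c1=5.
Step 10. [r2c3∈{5}] r2c3 is down to just 5 ⇒ r2c3=5.
Step 11. [r4c2∈{5}] only 5 remains possible at r4c2 ⇒ r4c2=5.
Step 12. [r3c2∈{2}] r3c2's peers cover all but 2 ⇒ r3c2=2.
Step 13. [r2c6∈{4}] r2c6 has the single candidate 4 ⇒ r2c6=4.
Step 14. [r5c6∈{2}] r5c6 has the single candidate 2 ⇒ r5c6=2.
Step 15. [r2c5∈{6}] r2c5's peers cover all but 6. So r2c5=6.
Step 16. [r1c5∈{2}] only 2 remains possible at r1c5. So r1c5=2.

Answer: 6 4 1 3 2 5 / 2 3 5 1 6 4 / 4 2 3 6 5 1 / 1 5 6 2 4 3 / 3 6 4 5 1 2 / 5 1 2 4 3 6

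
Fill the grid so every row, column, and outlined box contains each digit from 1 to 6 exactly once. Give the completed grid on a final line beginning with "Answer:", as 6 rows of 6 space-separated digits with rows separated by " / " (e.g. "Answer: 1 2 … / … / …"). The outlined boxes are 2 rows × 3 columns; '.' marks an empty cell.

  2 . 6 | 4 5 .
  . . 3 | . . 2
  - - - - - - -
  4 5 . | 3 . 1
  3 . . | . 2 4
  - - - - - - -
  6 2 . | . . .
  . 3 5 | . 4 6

Step 1. [r6c1∈{1}] only 1 remains possible at r6c1 ⇒ r6c1=1.
Step 2. [r5c5∈{1,3}] r5c5 is the only open cell in col 5 admitting 3 ⇒ r5c5=3.
Step 3. [r2c5∈{1,6}] in col 5, 1 fits only at r2c5, so r2c5=1.
Step 4. [r4c4∈{5,6}] across row 4, 5 lands solely at r4c4. So r4c4=5.
Step 5. [r4c2∈{1,6}] row 4 places 6 nowhere but r4c2 ⇒ r4c2=6.
Step 6. [r5c4∈{1}] nothing but 1 survives at r5c4, so r5c4=1.
Step 7. [r4c3∈{1}] r4c3's peers cover all but 1 ⇒ r4c3=1.
Step 8. [r3c3∈{2}] nothing but 2 survives at r3c3 ⇒ r3c3=2.
Step 9. [r1c2∈{1}] nothing but 1 survives at r1c2 ⇒ r1c2=1.
Step 10. [r3c5∈{6}] only 6 remains possible at r3c5, so r3c5=6.
Step 11. [r5c6∈{5}] r5c6 is down to just 5. So r5c6=5.
Step 12. [r2c1∈{5}] r2c1's peers cover all but 5, so r2c1=5.
Step 13. [r2c2∈{4}] r2c2 has the single candidate 4. So r2c2=4.
Step 14. [r1c6∈{3}] r1c6's peers cover all but 3. So r1c6=3.
Step 15. [r5c3∈{4}] only 4 remains possible at r5c3. So r5c3=4.
Step 16. [r2c4∈{6}] r2c4 is down to just 6, so r2c4=6.
Step 17. [r6c4∈{2}] r6c4 is down to just 2, so r6c4=2.

Answer: 2 1 6 4 5 3 / 5 4 3 6 1 2 / 4 5 2 3 6 1 / 3 6 1 5 2 4 / 6 2 4 1 3 5 / 1 3 5 2 4 6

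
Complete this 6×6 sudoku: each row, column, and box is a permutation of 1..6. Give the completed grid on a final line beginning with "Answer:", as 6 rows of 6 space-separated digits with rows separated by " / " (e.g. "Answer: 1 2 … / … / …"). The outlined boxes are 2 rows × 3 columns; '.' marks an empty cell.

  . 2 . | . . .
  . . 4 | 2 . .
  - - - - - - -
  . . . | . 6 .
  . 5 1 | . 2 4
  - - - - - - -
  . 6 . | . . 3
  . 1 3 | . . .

Step 1. [r1c3∈{5,6}] r1c3 is the only open cell in col 3 admitting 6. So r1c3=6.
Step 2. [r5c3∈{2,5}] col 3 places 5 nowhere but r5c3 ⇒ r5c3=5.
Step 3. [r2c2∈{3}] only 3 remains possible at r2c2. So r2c2=3.
Step 4. [r1c5∈{1,3,4,5}] in col 5, 3 fits only at r1c5 ⇒ r1c5=3.
Step 5. [r1c4∈{1,4,5}] row 1 places 4 nowhere but r1c4. So r1c4=4.
Step 6. [r2c6∈{1,5,6}] across row 2, 6 lands solely at r2c6 ⇒ r2c6=6.
Step 7. [r5c1∈{2,4}] in row 5, 2 fits only at r5c1, so r5c1=2.
Step 8. [r4c4∈{3}] r4c4's peers cover all but 3, so r4c4=3.
Step 9. [r6c1∈{4}] only 4 remains possible at r6c1. So r6c1=4.
Step 10. [r6c5∈{5}] r6c5 has the single candidate 5, so r6c5=5.
Step 11. [r2c5∈{1}] r2c5 has the single candidate 1 ⇒ r2c5=1.
Step 12. [r3c6∈{1,5}] across col 6, 1 lands solely at r3c6 ⇒ r3c6=1.
Step 13. [r1c1∈{1,5}] in row 1, 1 fits only at r1c1, so r1c1=1.
Step 14. [r6c4∈{6}] only 6 remains possible at r6c4, so r6c4=6.
Step 15. [r5c5∈{4}] only 4 remains possible at r5c5 ⇒ r5c5=4.
Step 16. [r5c4∈{1}] r5c4 has the single candidate 1. So r5c4=1.
Step 17. [r3c1∈{3}] r3c1 has the single candidate 3 ⇒ r3c1=3.
Step 18. [r2c1∈{5}] r2c1 is down to just 5, so r2c1=5.
Step 19. [r3c2∈{4}] nothing but 4 survives at r3c2, so r3c2=4.
Step 20. [r3c3∈{2}] nothing but 2 survives at r3c3, so r3c3=2.
Step 21. [r6c6∈{2}] r6c6's peers cover all but 2. So r6c6=2.
Step 22. [r3c4∈{5}] only 5 remains possible at r3c4 ⇒ r3c4=5.
Step 23. [r1c6∈{5}] r1c6's peers cover all but 5. So r1c6=5.
Step 24. [r4c1∈{6}] only 6 remains possible at r4c1, so r4c1=6.

Answer: 1 2 6 4 3 5 / 5 3 4 2 1 6 / 3 4 2 5 6 1 / 6 5 1 3 2 4 / 2 6 5 1 4 3 / 4 1 3 6 5 2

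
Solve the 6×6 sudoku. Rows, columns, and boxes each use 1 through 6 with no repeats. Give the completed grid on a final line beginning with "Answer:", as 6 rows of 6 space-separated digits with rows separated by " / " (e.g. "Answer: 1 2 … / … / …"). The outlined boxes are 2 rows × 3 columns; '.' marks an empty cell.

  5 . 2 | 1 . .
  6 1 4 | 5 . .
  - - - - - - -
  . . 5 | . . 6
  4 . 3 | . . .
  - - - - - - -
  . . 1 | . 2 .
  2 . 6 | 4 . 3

Step 1. [r4c6∈{1,2,5}] r4c6 is the only open cell in col 6 admitting 1. So r4c6=1.
Step 2. [r3c2∈{2}] nothing but 2 survives at r3c2. So r3c2=2.
Step 3. [r5c2∈{3,4,5}] in row 5, 4 fits only at r5c2. So r5c2=4.
Step 4. [r1c5∈{3,4,6}] row 1 places 6 nowhere but r1c5, so r1c5=6.
Step 5. [r3c4∈{3}] only 3 remains possible at r3c4, so r3c4=3.
Step 6. [r4c5∈{5}] r4c5's peers cover all but 5, so r4c5=5.
Step 7. [r5c1∈{3}] r5c1 is down to just 3. So r5c1=3.
Step 8. [r2c5∈{3}] nothing but 3 survives at r2c5. So r2c5=3.
Step 9. [r1c2∈{3}] only 3 remains possible at r1c2 ⇒ r1c2=3.
Step 10. [r5c6∈{5}] r5c6 is down to just 5 ⇒ r5c6=5.
Step 11. [r4c4∈{2}] r4c4's peers cover all but 2, so r4c4=2.
Step 12. [r6c5∈{1}] r6c5 has the single candidate 1. So r6c5=1.
Step 13. [r4c2∈{6}] nothing but 6 survives at r4c2, so r4c2=6.
Step 14. [r2c6∈{2}] r2c6 is down to just 2. So r2c6=2.
Step 15. [r3c5∈{4}] r3c5's peers cover all but 4, so r3c5=4.
Step 16. [r1c6∈{4}] r1c6 has the single candidate 4, so r1c6=4.
Step 17. [r5c4∈{6}] nothing but 6 survives at r5c4 ⇒ r5c4=6.
Step 18. [r6c2∈{5}] r6c2's peers cover all but 5, so r6c2=5.
Step 19. [r3c1∈{1}] nothing but 1 survives at r3c1. So r3c1=1.

Answer: 5 3 2 1 6 4 / 6 1 4 5 3 2 / 1 2 5 3 4 6 / 4 6 3 2 5 1 / 3 4 1 6 2 5 / 2 5 6 4 1 3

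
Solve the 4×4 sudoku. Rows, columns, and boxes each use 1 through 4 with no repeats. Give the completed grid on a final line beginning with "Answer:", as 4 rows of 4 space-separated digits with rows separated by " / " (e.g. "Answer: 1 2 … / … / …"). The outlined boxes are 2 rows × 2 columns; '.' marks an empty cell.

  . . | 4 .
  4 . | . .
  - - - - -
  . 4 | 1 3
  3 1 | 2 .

Step 1. [r1c2∈{2,3}] r1c2 is the only open cell in row 1 admitting 3 ⇒ r1c2=3.
Step 2. [r2c4∈{1,2}] r2c4 is the only open cell in row 2 admitting 1. So r2c4=1.
Step 3. [r3c1∈{2}] r3c1's peers cover all but 2. So r3c1=2.
Step 4. [r1c4∈{2}] r1c4 has the single candidate 2 ⇒ r1c4=2.
Step 5. [r1c1∈{1}] r1c1's peers cover all but 1 ⇒ r1c1=1.
Step 6. [r2c2∈{2}] r2c2's peers cover all but 2, so r2c2=2.
Step 7. [r4c4∈{4}] nothing but 4 survives at r4c4, so r4c4=4.
Step 8. [r2c3∈{3}] nothing but 3 survives at r2c3. So r2c3=3.

Answer: 1 3 4 2 / 4 2 3 1 / 2 4 1 3 / 3 1 2 4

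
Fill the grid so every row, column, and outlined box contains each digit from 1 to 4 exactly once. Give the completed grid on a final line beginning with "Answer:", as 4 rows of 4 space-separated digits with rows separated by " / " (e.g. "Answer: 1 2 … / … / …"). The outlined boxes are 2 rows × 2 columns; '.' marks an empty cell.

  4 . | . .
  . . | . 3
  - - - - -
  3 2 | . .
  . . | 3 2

Step 1. [r1c4∈{1}] nothing but 1 survives at r1c4. So r1c4=1.
Step 2. [r4c1∈{1}] only 1 remains possible at r4c1 ⇒ r4c1=1.
Step 3. [r2c3∈{2,4}] in row 2, 4 fits only at r2c3 ⇒ r2c3=4.
Step 4. [r4c2∈{4}] nothing but 4 survives at r4c2 ⇒ r4c2=4.
Step 5. [r2c2∈{1}] only 1 remains possible at r2c2. So r2c2=1.
Step 6. [r1c3∈{2}] r1c3 has the single candidate 2, so r1c3=2.
Step 7. [r3c3∈{1}] r3c3 has the single candidate 1 ⇒ r3c3=1.
Step 8. [r3c4∈{4}] nothing but 4 survives at r3c4, so r3c4=4.
Step 9. [r2c1∈{2}] r2c1's peers cover all but 2 ⇒ r2c1=2.
Step 10. [r1c2∈{3}] only 3 remains possible at r1c2. So r1c2=3.

Answer: 4 3 2 1 / 2 1 4 3 / 3 2 1 4 / 1 4 3 2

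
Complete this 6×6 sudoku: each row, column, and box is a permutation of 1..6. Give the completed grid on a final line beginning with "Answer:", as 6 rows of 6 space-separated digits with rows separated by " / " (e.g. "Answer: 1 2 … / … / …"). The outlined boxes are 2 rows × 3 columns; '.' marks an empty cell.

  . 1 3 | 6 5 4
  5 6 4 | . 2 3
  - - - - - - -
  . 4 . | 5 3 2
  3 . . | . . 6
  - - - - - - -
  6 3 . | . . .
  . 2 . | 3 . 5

Step 1. [r6c3∈{1}] r6c3's peers cover all but 1, so r6c3=1.
Step 2. [r2c4∈{1}] r2c4 is down to just 1, so r2c4=1.
Step 3. [r4c5∈{1,4}] row 4 places 1 nowhere but r4c5, so r4c5=1.
Step 4. [r5c5∈{4}] only 4 remains possible at r5c5. So r5c5=4.
Step 5. [r4c2∈{5}] r4c2's peers cover all but 5 ⇒ r4c2=5.
Step 6. [r3c3∈{6}] r3c3 has the single candidate 6. So r3c3=6.
Step 7. [r3c1∈{1}] r3c1 is down to just 1 ⇒ r3c1=1.
Step 8. [r5c6∈{1}] only 1 remains possible at r5c6 ⇒ r5c6=1.
Step 9. [r4c3∈{2}] nothing but 2 survives at r4c3 ⇒ r4c3=2.
Step 10. [r5c4∈{2}] only 2 remains possible at r5c4 ⇒ r5c4=2.
Step 11. [r1c1∈{2}] r1c1 is down to just 2 ⇒ r1c1=2.
Step 12. [r6c1∈{4}] r6c1's peers cover all but 4 ⇒ r6c1=4.
Step 13. [r6c5∈{6}] r6c5 has the single candidate 6, so r6c5=6.
Step 14. [r4c4∈{4}] nothing but 4 survives at r4c4 ⇒ r4c4=4.
Step 15. [r5c3∈{5}] r5c3's peers cover all but 5. So r5c3=5.

Answer: 2 1 3 6 5 4 / 5 6 4 1 2 3 / 1 4 6 5 3 2 / 3 5 2 4 1 6 / 6 3 5 2 4 1 / 4 2 1 3 6 5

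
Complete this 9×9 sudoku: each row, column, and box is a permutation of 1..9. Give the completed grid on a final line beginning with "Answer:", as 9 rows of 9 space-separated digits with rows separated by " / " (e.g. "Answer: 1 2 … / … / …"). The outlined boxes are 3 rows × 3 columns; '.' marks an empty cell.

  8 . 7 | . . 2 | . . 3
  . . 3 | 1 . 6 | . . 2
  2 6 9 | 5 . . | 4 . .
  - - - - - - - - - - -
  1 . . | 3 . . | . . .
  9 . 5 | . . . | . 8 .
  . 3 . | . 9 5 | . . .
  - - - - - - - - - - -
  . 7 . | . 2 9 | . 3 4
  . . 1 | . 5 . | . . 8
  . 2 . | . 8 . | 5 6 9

Step 1. [r5c2∈{4}] only 4 remains possible at r5c2. So r5c2=4.
Step 2. [r6c4∈{2,4,6,7,8}] col 4 places 8 nowhere but r6c4, so r6c4=8.
Step 3. [r5c5∈{1,6,7}] in col 5, 1 fits only at r5c5. So r5c5=1.
Step 4. [r5c6∈{7}] r5c6 has the single candidate 7. So r5c6=7.
Step 5. [r5c9∈{6}] only 6 remains possible at r5c9. So r5c9=6.
Step 6. [r2c1∈{4,5}] in box 1, 4 fits only at r2c1, so r2c1=4.
Step 7. [r4c6∈{4}] only 4 remains possible at r4c6. So r4c6=4.
Step 8. [r8c4∈{4,6,7}] 4 has one home in row 8: r8c4 ⇒ r8c4=4.
Step 9. [r8c1∈{3,6}] in row 8, 6 fits only at r8c1 ⇒ r8c1=6.
Step 10. [r6c1∈{7}] only 7 remains possible at r6c1, so r6c1=7.
Step 11. [r6c9∈{1}] only 1 remains possible at r6c9 ⇒ r6c9=1.
Step 12. [r6c7∈{2}] only 2 remains possible at r6c7. So r6c7=2.
Step 13. [r3c9∈{7}] r3c9 is down to just 7. So r3c9=7.
Step 14. [r1c2∈{1,5}] col 2 places 1 nowhere but r1c2 ⇒ r1c2=1.
Step 15. [r1c8∈{5,9}] in row 1, 5 fits only at r1c8 ⇒ r1c8=5.
Step 16. [r2c8∈{9}] nothing but 9 survives at r2c8, so r2c8=9.
Step 17. [r4c3∈{2,6,8}] in row 4, 2 fits only at r4c3, so r4c3=2.
Step 18. [r4c8∈{7}] r4c8 has the single candidate 7, so r4c8=7.
Step 19. [r8c6∈{3}] r8c6 has the single candidate 3 ⇒ r8c6=3.
Step 20. [r4c5∈{6}] r4c5's peers cover all but 6 ⇒ r4c5=6.
Step 21. [r2c5∈{7}] r2c5 is down to just 7, so r2c5=7.
Step 22. [r5c7∈{3}] only 3 remains possible at r5c7, so r5c7=3.
Step 23. [r7c1∈{5}] nothing but 5 survives at r7c1. So r7c1=5.
Step 24. [r7c4∈{6}] only 6 remains possible at r7c4. So r7c4=6.
Step 25. [r3c8∈{1}] nothing but 1 survives at r3c8. So r3c8=1.
Step 26. [r8c2∈{9}] r8c2's peers cover all but 9 ⇒ r8c2=9.
Step 27. [r6c8∈{4}] r6c8's peers cover all but 4 ⇒ r6c8=4.
Step 28. [r9c3∈{4}] only 4 remains possible at r9c3. So r9c3=4.
Step 29. [r7c3∈{8}] only 8 remains possible at r7c3 ⇒ r7c3=8.
Step 30. [r2c2∈{5}] r2c2 has the single candidate 5 ⇒ r2c2=5.
Step 31. [r5c4∈{2}] r5c4 has the single candidate 2. So r5c4=2.
Step 32. [r3c6∈{8}] r3c6's peers cover all but 8. So r3c6=8.
Step 33. [r2c7∈{8}] nothing but 8 survives at r2c7, so r2c7=8.
Step 34. [r4c7∈{9}] only 9 remains possible at r4c7, so r4c7=9.
Step 35. [r1c5∈{4}] r1c5 has the single candidate 4 ⇒ r1c5=4.
Step 36. [r6c3∈{6}] nothing but 6 survives at r6c3 ⇒ r6c3=6.
Step 37. [r4c2∈{8}] r4c2 is down to just 8. So r4c2=8.
Step 38. [r7c7∈{1}] nothing but 1 survives at r7c7, so r7c7=1.
Step 39. [r9c1∈{3}] only 3 remains possible at r9c1 ⇒ r9c1=3.
Step 40. [r9c4∈{7}] nothing but 7 survives at r9c4, so r9c4=7.
Step 41. [r8c8∈{2}] r8c8 is down to just 2, so r8c8=2.
Step 42. [r3c5∈{3}] r3c5 has the single candidate 3, so r3c5=3.
Step 43. [r8c7∈{7}] only 7 remains possible at r8c7. So r8c7=7.
Step 44. [r1c4∈{9}] only 9 remains possible at r1c4 ⇒ r1c4=9.
Step 45. [r4c9∈{5}] only 5 remains possible at r4c9 ⇒ r4c9=5.
Step 46. [r1c7∈{6}] r1c7 is down to just 6. So r1c7=6.
Step 47. [r9c6∈{1}] r9c6 is down to just 1. So r9c6=1.

Answer: 8 1 7 9 4 2 6 5 3 / 4 5 3 1 7 6 8 9 2 / 2 6 9 5 3 8 4 1 7 / 1 8 2 3 6 4 9 7 5 / 9 4 5 2 1 7 3 8 6 / 7 3 6 8 9 5 2 4 1 / 5 7 8 6 2 9 1 3 4 / 6 9 1 4 5 3 7 2 8 / 3 2 4 7 8 1 5 6 9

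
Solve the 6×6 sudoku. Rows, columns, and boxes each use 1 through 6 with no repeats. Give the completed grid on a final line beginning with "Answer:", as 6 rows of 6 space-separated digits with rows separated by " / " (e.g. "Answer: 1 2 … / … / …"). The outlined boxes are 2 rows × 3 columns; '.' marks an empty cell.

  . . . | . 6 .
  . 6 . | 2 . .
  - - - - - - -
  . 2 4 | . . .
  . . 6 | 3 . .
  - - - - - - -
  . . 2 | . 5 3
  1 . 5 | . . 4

Step 1. [r3c5∈{1}] r3c5's peers cover all but 1 ⇒ r3c5=1.
Step 2. [r4c1∈{5}] r4c1 has the single candidate 5 ⇒ r4c1=5.
Step 3. [r1c2∈{1,3,4,5}] col 2 places 5 nowhere but r1c2 ⇒ r1c2=5.
Step 4. [r2c5∈{3,4}] 3 has one home in col 5: r2c5. So r2c5=3.
Step 5. [r1c6∈{1}] r1c6 is down to just 1. So r1c6=1.
Step 6. [r5c1∈{4,6}] across col 1, 6 lands solely at r5c1 ⇒ r5c1=6.
Step 7. [r3c6∈{5,6}] col 6 places 6 nowhere but r3c6, so r3c6=6.
Step 8. [r1c1∈{2,3,4}] across row 1, 2 lands solely at r1c1, so r1c1=2.
Step 9. [r6c5∈{2}] r6c5 has the single candidate 2 ⇒ r6c5=2.
Step 10. [r1c3∈{3}] nothing but 3 survives at r1c3, so r1c3=3.
Step 11. [r3c4∈{5}] only 5 remains possible at r3c4, so r3c4=5.
Step 12. [r5c2∈{4}] nothing but 4 survives at r5c2, so r5c2=4.
Step 13. [r2c1∈{4}] r2c1 is down to just 4, so r2c1=4.
Step 14. [r2c3∈{1}] r2c3's peers cover all but 1. So r2c3=1.
Step 15. [r6c4∈{6}] only 6 remains possible at r6c4. So r6c4=6.
Step 16. [r4c2∈{1}] r4c2's peers cover all but 1, so r4c2=1.
Step 17. [r6c2∈{3}] r6c2 is down to just 3 ⇒ r6c2=3.
Step 18. [r2c6∈{5}] nothing but 5 survives at r2c6. So r2c6=5.
Step 19. [r4c6∈{2}] r4c6's peers cover all but 2, so r4c6=2.
Step 20. [r5c4∈{1}] nothing but 1 survives at r5c4. So r5c4=1.
Step 21. [r3c1∈{3}] r3c1 is down to just 3. So r3c1=3.
Step 22. [r4c5∈{4}] r4c5 is down to just 4. So r4c5=4.
Step 23. [r1c4∈{4}] nothing but 4 survives at r1c4, so r1c4=4.

Answer: 2 5 3 4 6 1 / 4 6 1 2 3 5 / 3 2 4 5 1 6 / 5 1 6 3 4 2 / 6 4 2 1 5 3 / 1 3 5 6 2 4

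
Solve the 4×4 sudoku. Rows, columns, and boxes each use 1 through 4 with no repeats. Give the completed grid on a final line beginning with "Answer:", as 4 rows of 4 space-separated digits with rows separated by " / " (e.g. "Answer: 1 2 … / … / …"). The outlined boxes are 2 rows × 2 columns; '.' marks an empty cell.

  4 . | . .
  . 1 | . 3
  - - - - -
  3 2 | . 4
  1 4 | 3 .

Step 1. [r1c4∈{1,2}] r1c4 is the only open cell in col 4 admitting 1 ⇒ r1c4=1.
Step 2. [r2c3∈{2,4}] r2c3 is the only open cell in row 2 admitting 4 ⇒ r2c3=4.
Step 3. [r1c3∈{2}] r1c3 is down to just 2. So r1c3=2.
Step 4. [r4c4∈{2}] r4c4 is down to just 2 ⇒ r4c4=2.
Step 5. [r1c2∈{3}] only 3 remains possible at r1c2, so r1c2=3.
Step 6. [r3c3∈{1}] only 1 remains possible at r3c3 ⇒ r3c3=1.
Step 7. [r2c1∈{2}] only 2 remains possible at r2c1 ⇒ r2c1=2.

Answer: 4 3 2 1 / 2 1 4 3 / 3 2 1 4 / 1 4 3 2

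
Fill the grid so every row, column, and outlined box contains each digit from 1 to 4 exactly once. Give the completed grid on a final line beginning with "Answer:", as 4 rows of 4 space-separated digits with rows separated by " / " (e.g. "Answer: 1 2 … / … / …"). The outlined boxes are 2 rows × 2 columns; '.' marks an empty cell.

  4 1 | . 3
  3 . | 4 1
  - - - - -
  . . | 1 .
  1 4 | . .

Step 1. [r3c1∈{2}] r3c1 is down to just 2, so r3c1=2.
Step 2. [r1c3∈{2}] r1c3's peers cover all but 2 ⇒ r1c3=2.
Step 3. [r4c3∈{3}] nothing but 3 survives at r4c3, so r4c3=3.
Step 4. [r4c4∈{2}] nothing but 2 survives at r4c4, so r4c4=2.
Step 5. [r3c4∈{4}] r3c4 has the single candidate 4 ⇒ r3c4=4.
Step 6. [r2c2∈{2}] r2c2 is down to just 2 ⇒ r2c2=2.
Step 7. [r3c2∈{3}] r3c2's peers cover all but 3 ⇒ r3c2=3.

Answer: 4 1 2 3 / 3 2 4 1 / 2 3 1 4 / 1 4 3 2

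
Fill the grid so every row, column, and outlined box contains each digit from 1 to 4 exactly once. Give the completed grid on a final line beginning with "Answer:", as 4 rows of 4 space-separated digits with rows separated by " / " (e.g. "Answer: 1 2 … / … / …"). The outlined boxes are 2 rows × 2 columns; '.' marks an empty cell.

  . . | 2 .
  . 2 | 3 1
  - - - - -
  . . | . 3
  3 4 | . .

Step 1. [r3c2∈{1}] only 1 remains possible at r3c2. So r3c2=1.
Step 2. [r1c1∈{1,4}] 1 has one home in row 1: r1c1 ⇒ r1c1=1.
Step 3. [r3c3∈{4}] r3c3 has the single candidate 4, so r3c3=4.
Step 4. [r1c2∈{3}] only 3 remains possible at r1c2 ⇒ r1c2=3.
Step 5. [r3c1∈{2}] nothing but 2 survives at r3c1. So r3c1=2.
Step 6. [r2c1∈{4}] nothing but 4 survives at r2c1, so r2c1=4.
Step 7. [r4c3∈{1}] only 1 remains possible at r4c3 ⇒ r4c3=1.
Step 8. [r1c4∈{4}] r1c4's peers cover all but 4, so r1c4=4.
Step 9. [r4c4∈{2}] nothing but 2 survives at r4c4. So r4c4=2.

Answer: 1 3 2 4 / 4 2 3 1 / 2 1 4 3 / 3 4 1 2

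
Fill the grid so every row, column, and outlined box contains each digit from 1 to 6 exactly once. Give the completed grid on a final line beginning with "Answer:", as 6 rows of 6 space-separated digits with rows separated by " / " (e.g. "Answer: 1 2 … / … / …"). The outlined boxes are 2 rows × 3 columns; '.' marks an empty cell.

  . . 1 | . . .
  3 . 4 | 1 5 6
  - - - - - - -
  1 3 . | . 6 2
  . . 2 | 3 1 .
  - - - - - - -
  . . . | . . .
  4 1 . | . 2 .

Step 1. [r3c3∈{5}] r3c3's peers cover all but 5, so r3c3=5.
Step 2. [r4c1∈{6}] only 6 remains possible at r4c1, so r4c1=6.
Step 3. [r1c2∈{2,5,6}] r1c2 is the only open cell in row 1 admitting 6 ⇒ r1c2=6.
Step 4. [r5c2∈{2,5}] 5 has one home in col 2: r5c2 ⇒ r5c2=5.
Step 5. [r3c4∈{4}] r3c4's peers cover all but 4. So r3c4=4.
Step 6. [r5c4∈{6}] r5c4 has the single candidate 6, so r5c4=6.
Step 7. [r5c3∈{3}] r5c3 is down to just 3, so r5c3=3.
Step 8. [r6c6∈{3,5}] in row 6, 3 fits only at r6c6. So r6c6=3.
Step 9. [r1c6∈{4}] only 4 remains possible at r1c6. So r1c6=4.
Step 10. [r1c1∈{2,5}] row 1 places 5 nowhere but r1c1, so r1c1=5.
Step 11. [r5c5∈{4}] r5c5 is down to just 4 ⇒ r5c5=4.
Step 12. [r1c5∈{3}] nothing but 3 survives at r1c5 ⇒ r1c5=3.
Step 13. [r1c4∈{2}] nothing but 2 survives at r1c4. So r1c4=2.
Step 14. [r4c6∈{5}] r4c6 is down to just 5 ⇒ r4c6=5.
Step 15. [r5c6∈{1}] r5c6's peers cover all but 1. So r5c6=1.
Step 16. [r5c1∈{2}] r5c1 has the single candidate 2, so r5c1=2.
Step 17. [r2c2∈{2}] only 2 remains possible at r2c2 ⇒ r2c2=2.
Step 18. [r6c3∈{6}] r6c3 has the single candidate 6 ⇒ r6c3=6.
Step 19. [r4c2∈{4}] r4c2 is down to just 4, so r4c2=4.
Step 20. [r6c4∈{5}] nothing but 5 survives at r6c4 ⇒ r6c4=5.

Answer: 5 6 1 2 3 4 / 3 2 4 1 5 6 / 1 3 5 4 6 2 / 6 4 2 3 1 5 / 2 5 3 6 4 1 / 4 1 6 5 2 3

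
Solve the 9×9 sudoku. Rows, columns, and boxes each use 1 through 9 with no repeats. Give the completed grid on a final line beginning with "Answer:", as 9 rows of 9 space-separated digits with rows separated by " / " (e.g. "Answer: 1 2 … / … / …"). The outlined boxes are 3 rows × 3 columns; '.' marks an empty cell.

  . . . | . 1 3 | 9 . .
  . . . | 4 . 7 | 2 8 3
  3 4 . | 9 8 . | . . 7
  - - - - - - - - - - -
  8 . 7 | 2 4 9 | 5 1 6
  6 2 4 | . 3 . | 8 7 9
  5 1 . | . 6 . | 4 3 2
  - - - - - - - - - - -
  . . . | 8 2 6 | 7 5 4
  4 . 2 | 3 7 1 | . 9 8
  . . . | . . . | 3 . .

Step 1. [r9c4∈{5}] nothing but 5 survives at r9c4 ⇒ r9c4=5.
Step 2. [r3c8∈{6}] only 6 remains possible at r3c8. So r3c8=6.
Step 3. [r9c5∈{9}] only 9 remains possible at r9c5. So r9c5=9.
Step 4. [r7c3∈{1,3,9}] in col 3, 3 fits only at r7c3. So r7c3=3.
Step 5. [r7c1∈{1,9}] row 7 places 1 nowhere but r7c1. So r7c1=1.
Step 6. [r2c3∈{1,5,6,9}] 1 has one home in row 2: r2c3 ⇒ r2c3=1.
Step 7. [r2c2∈{5,6,9}] r2c2 is the only open cell in row 2 admitting 6. So r2c2=6.
Step 8. [r3c3∈{5}] nothing but 5 survives at r3c3. So r3c3=5.
Step 9. [r1c3∈{8}] r1c3 has the single candidate 8 ⇒ r1c3=8.
Step 10. [r9c1∈{7}] r9c1 has the single candidate 7, so r9c1=7.
Step 11. [r6c3∈{9}] nothing but 9 survives at r6c3. So r6c3=9.
Step 12. [r3c7∈{1}] nothing but 1 survives at r3c7, so r3c7=1.
Step 13. [r9c2∈{8}] nothing but 8 survives at r9c2. So r9c2=8.
Step 14. [r4c2∈{3}] r4c2 has the single candidate 3. So r4c2=3.
Step 15. [r5c6∈{5}] r5c6's peers cover all but 5. So r5c6=5.
Step 16. [r2c5∈{5}] nothing but 5 survives at r2c5, so r2c5=5.
Step 17. [r7c2∈{9}] nothing but 9 survives at r7c2, so r7c2=9.
Step 18. [r9c3∈{6}] only 6 remains possible at r9c3. So r9c3=6.
Step 19. [r3c6∈{2}] r3c6 has the single candidate 2, so r3c6=2.
Step 20. [r6c4∈{7}] r6c4 has the single candidate 7 ⇒ r6c4=7.
Step 21. [r8c2∈{5}] nothing but 5 survives at r8c2. So r8c2=5.
Step 22. [r9c8∈{2}] r9c8 is down to just 2 ⇒ r9c8=2.
Step 23. [r9c9∈{1}] only 1 remains possible at r9c9. So r9c9=1.
Step 24. [r6c6∈{8}] r6c6 has the single candidate 8 ⇒ r6c6=8.
Step 25. [r1c1∈{2}] r1c1 has the single candidate 2. So r1c1=2.
Step 26. [r5c4∈{1}] nothing but 1 survives at r5c4. So r5c4=1.
Step 27. [r1c9∈{5}] r1c9 is down to just 5. So r1c9=5.
Step 28. [r1c2∈{7}] nothing but 7 survives at r1c2, so r1c2=7.
Step 29. [r2c1∈{9}] only 9 remains possible at r2c1 ⇒ r2c1=9.
Step 30. [r1c8∈{4}] r1c8 is down to just 4, so r1c8=4.
Step 31. [r9c6∈{4}] r9c6 has the single candidate 4. So r9c6=4.
Step 32. [r1c4∈{6}] only 6 remains possible at r1c4 ⇒ r1c4=6.
Step 33. [r8c7∈{6}] r8c7 is down to just 6 ⇒ r8c7=6.

Answer: 2 7 8 6 1 3 9 4 5 / 9 6 1 4 5 7 2 8 3 / 3 4 5 9 8 2 1 6 7 / 8 3 7 2 4 9 5 1 6 / 6 2 4 1 3 5 8 7 9 / 5 1 9 7 6 8 4 3 2 / 1 9 3 8 2 6 7 5 4 / 4 5 2 3 7 1 6 9 8 / 7 8 6 5 9 4 3 2 1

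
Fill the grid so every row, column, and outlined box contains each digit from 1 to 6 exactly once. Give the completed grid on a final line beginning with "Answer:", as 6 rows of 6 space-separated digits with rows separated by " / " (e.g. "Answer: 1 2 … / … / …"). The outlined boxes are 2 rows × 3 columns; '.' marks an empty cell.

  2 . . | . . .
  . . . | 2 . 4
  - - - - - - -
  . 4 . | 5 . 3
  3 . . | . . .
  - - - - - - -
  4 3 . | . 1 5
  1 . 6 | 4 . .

Step 1. [r2c1∈{5,6}] col 1 places 5 nowhere but r2c1. So r2c1=5.
Step 2. [r1c4∈{1,3,6}] in col 4, 3 fits only at r1c4 ⇒ r1c4=3.
Step 3. [r2c5∈{6}] r2c5 has the single candidate 6 ⇒ r2c5=6.
Step 4. [r3c3∈{1,2}] r3c3 is the only open cell in row 3 admitting 1 ⇒ r3c3=1.
Step 5. [r4c6∈{1,2,6}] r4c6 is the only open cell in col 6 admitting 6, so r4c6=6.
Step 6. [r3c5∈{2}] only 2 remains possible at r3c5. So r3c5=2.
Step 7. [r4c3∈{2,5}] col 3 places 5 nowhere but r4c3, so r4c3=5.
Step 8. [r1c2∈{1,6}] across row 1, 6 lands solely at r1c2, so r1c2=6.
Step 9. [r6c6∈{2}] r6c6 has the single candidate 2. So r6c6=2.
Step 10. [r2c2∈{1}] r2c2's peers cover all but 1 ⇒ r2c2=1.
Step 11. [r3c1∈{6}] only 6 remains possible at r3c1 ⇒ r3c1=6.
Step 12. [r4c4∈{1}] r4c4 is down to just 1, so r4c4=1.
Step 13. [r6c2∈{5}] r6c2 is down to just 5, so r6c2=5.
Step 14. [r5c4∈{6}] r5c4 is down to just 6 ⇒ r5c4=6.
Step 15. [r2c3∈{3}] only 3 remains possible at r2c3. So r2c3=3.
Step 16. [r6c5∈{3}] r6c5 has the single candidate 3. So r6c5=3.
Step 17. [r5c3∈{2}] nothing but 2 survives at r5c3, so r5c3=2.
Step 18. [r4c5∈{4}] nothing but 4 survives at r4c5, so r4c5=4.
Step 19. [r4c2∈{2}] r4c2's peers cover all but 2, so r4c2=2.
Step 20. [r1c6∈{1}] r1c6's peers cover all but 1, so r1c6=1.
Step 21. [r1c3∈{4}] nothing but 4 survives at r1c3, so r1c3=4.
Step 22. [r1c5∈{5}] r1c5 is down to just 5, so r1c5=5.

Answer: 2 6 4 3 5 1 / 5 1 3 2 6 4 / 6 4 1 5 2 3 / 3 2 5 1 4 6 / 4 3 2 6 1 5 / 1 5 6 4 3 2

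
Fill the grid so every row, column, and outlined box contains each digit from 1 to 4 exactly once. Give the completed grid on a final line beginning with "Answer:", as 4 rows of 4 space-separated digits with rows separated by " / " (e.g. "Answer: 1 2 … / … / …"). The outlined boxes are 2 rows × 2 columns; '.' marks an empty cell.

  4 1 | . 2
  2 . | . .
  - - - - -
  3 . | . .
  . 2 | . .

Step 1. [r1c3∈{3}] nothing but 3 survives at r1c3, so r1c3=3.
Step 2. [r3c2∈{4}] r3c2's peers cover all but 4. So r3c2=4.
Step 3. [r3c4∈{1}] r3c4's peers cover all but 1 ⇒ r3c4=1.
Step 4. [r4c3∈{4}] only 4 remains possible at r4c3 ⇒ r4c3=4.
Step 5. [r2c2∈{3}] nothing but 3 survives at r2c2. So r2c2=3.
Step 6. [r4c1∈{1}] r4c1's peers cover all but 1 ⇒ r4c1=1.
Step 7. [r3c3∈{2}] r3c3's peers cover all but 2. So r3c3=2.
Step 8. [r2c3∈{1}] r2c3 has the single candidate 1, so r2c3=1.
Step 9. [r4c4∈{3}] r4c4's peers cover all but 3, so r4c4=3.
Step 10. [r2c4∈{4}] r2c4 has the single candidate 4 ⇒ r2c4=4.

Answer: 4 1 3 2 / 2 3 1 4 / 3 4 2 1 / 1 2 4 3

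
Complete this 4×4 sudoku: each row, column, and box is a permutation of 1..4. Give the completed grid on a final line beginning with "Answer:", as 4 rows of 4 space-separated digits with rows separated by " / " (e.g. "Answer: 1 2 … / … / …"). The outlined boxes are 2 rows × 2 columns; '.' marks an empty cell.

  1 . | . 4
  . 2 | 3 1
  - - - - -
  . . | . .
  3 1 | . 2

Step 1. [r3c2∈{4}] r3c2 has the single candidate 4. So r3c2=4.
Step 2. [r2c1∈{4}] r2c1 has the single candidate 4 ⇒ r2c1=4.
Step 3. [r4c3∈{4}] nothing but 4 survives at r4c3 ⇒ r4c3=4.
Step 4. [r1c3∈{2}] r1c3 has the single candidate 2 ⇒ r1c3=2.
Step 5. [r1c2∈{3}] only 3 remains possible at r1c2, so r1c2=3.
Step 6. [r3c4∈{3}] r3c4 has the single candidate 3, so r3c4=3.
Step 7. [r3c3∈{1}] only 1 remains possible at r3c3. So r3c3=1.
Step 8. [r3c1∈{2}] nothing but 2 survives at r3c1, so r3c1=2.

Answer: 1 3 2 4 / 4 2 3 1 / 2 4 1 3 / 3 1 4 2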